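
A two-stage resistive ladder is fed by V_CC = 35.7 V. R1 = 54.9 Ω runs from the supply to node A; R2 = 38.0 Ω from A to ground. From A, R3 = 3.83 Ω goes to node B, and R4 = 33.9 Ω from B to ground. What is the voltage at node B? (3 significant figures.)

The second stage (R3 + R4 = 37.73 Ω) loads node A in parallel with R2.
Effective lower resistance at A: R2 ‖ 37.73 = 18.93 Ω.
So V_A = 35.7 × 0.2564 = 9.154 V.
V_B = V_A × 0.8985 = 8.225 V.

V_B ≈ 8.23 V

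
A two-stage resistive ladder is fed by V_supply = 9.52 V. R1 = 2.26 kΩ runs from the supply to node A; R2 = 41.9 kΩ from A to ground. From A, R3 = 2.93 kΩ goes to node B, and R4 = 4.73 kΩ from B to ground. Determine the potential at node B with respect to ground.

V_B ≈ 4.36 V

Looking into the second stage from A: R3 + R4 = 7.660 kΩ appears in parallel with R2.
Effective lower resistance at A: R2 ‖ 7.660 = 6.476 kΩ.
First divider: V_A = V_supply · 6.476/(2.26 + 6.476) = 7.057 V.
V_B = V_A × 0.6175 = 4.358 V.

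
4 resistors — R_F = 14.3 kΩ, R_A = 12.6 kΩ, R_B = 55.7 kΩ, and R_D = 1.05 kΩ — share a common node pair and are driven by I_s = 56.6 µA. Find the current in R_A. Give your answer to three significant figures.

I ≈ 4.01 µA

ΣG = 1/14.3 + 1/12.6 + 1/55.7 + 1/1.05 = 1.120.
By the current-divider rule, I = I_s · G_k/ΣG = 56.6 × 0.07089 = 4.012 µA.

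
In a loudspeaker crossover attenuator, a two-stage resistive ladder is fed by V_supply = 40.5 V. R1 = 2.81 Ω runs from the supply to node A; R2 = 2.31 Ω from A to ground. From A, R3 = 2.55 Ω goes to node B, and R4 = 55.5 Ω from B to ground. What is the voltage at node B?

V_B ≈ 17.1 V

Looking into the second stage from A: R3 + R4 = 58.05 Ω appears in parallel with R2.
Effective lower resistance at A: R2 ‖ 58.05 = 2.222 Ω.
So V_A = 40.5 × 0.4415 = 17.88 V.
Then the unloaded second divider: V_B = V_A × R4/(R3+R4) = 17.88 × 0.9561 = 17.10 V.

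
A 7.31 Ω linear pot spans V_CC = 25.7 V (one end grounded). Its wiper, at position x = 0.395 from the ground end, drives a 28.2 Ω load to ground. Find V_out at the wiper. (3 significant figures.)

V_out ≈ 9.56 V

Lower segment x·R_p = 2.887 Ω; upper segment (1−x)·R_p = 4.423 Ω.
R_L loads the lower segment: effective lower R = 2.619 Ω.
Then V_out = V_CC · 2.619/(4.423 + 2.619) = 9.559 V.
(Unloaded: V_out = x·V_CC = 10.2 V.)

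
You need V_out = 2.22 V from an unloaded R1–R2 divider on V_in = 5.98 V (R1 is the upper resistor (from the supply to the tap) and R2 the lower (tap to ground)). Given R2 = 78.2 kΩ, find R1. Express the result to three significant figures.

Required fraction k = V_out/V_in = 0.3712.
R1 = R2·(1/k − 1) = 78.2 × 1.694 = 132.4 kΩ.

R1 ≈ 132 kΩ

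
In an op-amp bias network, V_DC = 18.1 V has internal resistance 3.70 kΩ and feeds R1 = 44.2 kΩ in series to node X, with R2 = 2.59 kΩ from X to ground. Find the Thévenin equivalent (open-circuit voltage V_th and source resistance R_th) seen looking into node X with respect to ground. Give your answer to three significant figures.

V_th ≈ 0.928 V, R_th ≈ 2.46 kΩ

R1' = 3.70 + 44.2 = 47.90 kΩ (source resistance + R1).
Open-circuit (no load on X): V_th = V_DC · R2/(R1' + R2) = 18.1 × 2.59/(47.90 + 2.59) = 0.9285 V.
Looking into X with the source shorted: R_th = R1'·R2/(R1'+R2) = 47.90 × 2.59/50.49 = 2.457 kΩ.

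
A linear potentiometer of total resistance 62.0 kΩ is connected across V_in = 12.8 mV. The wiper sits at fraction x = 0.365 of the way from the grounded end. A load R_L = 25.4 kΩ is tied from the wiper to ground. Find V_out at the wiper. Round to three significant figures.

V_out ≈ 2.98 mV

Lower segment x·R_p = 22.63 kΩ; upper segment (1−x)·R_p = 39.37 kΩ.
Lower segment in parallel with the load: 22.63 ‖ 25.4 = 11.97 kΩ.
Then V_out = V_in · 11.97/(39.37 + 11.97) = 2.984 mV.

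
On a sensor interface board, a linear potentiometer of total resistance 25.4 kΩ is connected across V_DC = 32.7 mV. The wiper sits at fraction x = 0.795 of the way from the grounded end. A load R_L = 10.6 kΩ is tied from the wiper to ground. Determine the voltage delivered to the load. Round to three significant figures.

Lower segment x·R_p = 20.19 kΩ; upper segment (1−x)·R_p = 5.207 kΩ.
R_L loads the lower segment: effective lower R = 6.951 kΩ.
Loaded-divider output: V_out = 32.7 × 0.5717 = 18.70 mV.

V_out ≈ 18.7 mV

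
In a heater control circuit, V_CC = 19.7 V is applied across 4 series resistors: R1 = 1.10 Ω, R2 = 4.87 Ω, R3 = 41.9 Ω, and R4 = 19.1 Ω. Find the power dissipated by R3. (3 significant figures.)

ΣR = 66.97 Ω → I = 19.7/66.97 = 0.2942 A.
P(R3) = I²·R3 = (0.2942)² × 41.9 = 3.626 W.

P ≈ 3.63 W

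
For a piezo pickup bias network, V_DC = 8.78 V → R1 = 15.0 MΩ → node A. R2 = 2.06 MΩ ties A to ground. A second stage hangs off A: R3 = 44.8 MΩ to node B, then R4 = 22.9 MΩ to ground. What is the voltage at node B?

V_B ≈ 0.349 V

Node A sees R2 in parallel with the series input of stage 2, R3 + R4 = 67.70 MΩ.
Effective lower resistance at A: R2 ‖ 67.70 = 1.999 MΩ.
V_A = 8.78 × 1.999/(15.0 + 1.999) = 1.033 V.
Stage 2 is unloaded, so V_B = V_A · R4/(R3+R4) = 1.033 × 22.9/67.70 = 0.3493 V.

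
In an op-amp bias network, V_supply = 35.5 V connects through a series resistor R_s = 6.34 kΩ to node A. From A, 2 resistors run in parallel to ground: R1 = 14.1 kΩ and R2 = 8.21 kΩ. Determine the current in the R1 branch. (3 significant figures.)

I ≈ 1.13 mA

Equivalent of the parallel group: R_p = 5.189 kΩ.
V_A = 35.5 × 5.189/11.53 = 15.98 V.
Branch current I = V_A/R1 = 15.98/14.1 = 1.133 mA.
(Equivalently: I_total = 3.079 mA, then current-divider fraction G_k/ΣG = 0.3680.)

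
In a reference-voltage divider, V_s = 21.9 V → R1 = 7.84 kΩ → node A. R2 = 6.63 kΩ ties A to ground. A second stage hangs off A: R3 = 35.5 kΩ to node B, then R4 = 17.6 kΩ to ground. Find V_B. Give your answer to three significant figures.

The second stage (R3 + R4 = 53.10 kΩ) loads node A in parallel with R2.
R2 ‖ (R3+R4) = 5.894 kΩ.
So V_A = 21.9 × 0.4292 = 9.399 V.
Stage 2 is unloaded, so V_B = V_A · R4/(R3+R4) = 9.399 × 17.6/53.10 = 3.115 V.

V_B ≈ 3.12 V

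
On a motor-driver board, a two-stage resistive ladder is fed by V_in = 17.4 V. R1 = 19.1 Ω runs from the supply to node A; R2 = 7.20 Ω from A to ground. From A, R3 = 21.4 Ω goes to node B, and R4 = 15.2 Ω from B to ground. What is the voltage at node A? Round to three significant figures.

V_A ≈ 4.17 V

The second stage (R3 + R4 = 36.60 Ω) loads node A in parallel with R2.
R2 ‖ (R3+R4) = 6.016 Ω.
V_A = 17.4 × 6.016/(19.1 + 6.016) = 4.168 V.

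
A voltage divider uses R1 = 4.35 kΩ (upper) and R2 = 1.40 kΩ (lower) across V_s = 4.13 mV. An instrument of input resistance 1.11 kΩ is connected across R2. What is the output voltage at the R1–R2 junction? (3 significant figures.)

The load sits in parallel with R2, giving an effective lower resistance R2' = R2·R_L/(R2+R_L) = 0.6191 kΩ.
Voltage divider with the loaded lower leg: V_out = 4.13 × 0.6191/(4.35 + 0.6191) = 4.13 × 0.1246 = 0.5146 mV.
(Unloaded it would be 1.01 mV; the load pulls it down.)

V_out ≈ 0.515 mV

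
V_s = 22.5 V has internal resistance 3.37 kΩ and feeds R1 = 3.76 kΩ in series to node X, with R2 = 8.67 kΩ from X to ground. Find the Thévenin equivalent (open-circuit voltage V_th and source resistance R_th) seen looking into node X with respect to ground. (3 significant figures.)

R1' = 3.37 + 3.76 = 7.130 kΩ (source resistance + R1).
Open-circuit (no load on X): V_th = V_s · R2/(R1' + R2) = 22.5 × 8.67/(7.130 + 8.67) = 12.35 V.
With V_s suppressed (replaced by a short), R_th = R1' ‖ R2 = (7.130 × 8.67)/(7.130 + 8.67) = 3.912 kΩ.

V_th ≈ 12.3 V, R_th ≈ 3.91 kΩ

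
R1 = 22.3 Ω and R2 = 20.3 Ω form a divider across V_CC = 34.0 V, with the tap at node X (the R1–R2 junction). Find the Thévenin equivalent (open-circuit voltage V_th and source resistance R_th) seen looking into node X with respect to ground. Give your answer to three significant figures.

Open-circuit (no load on X): V_th = V_CC · R2/(R1 + R2) = 34.0 × 20.3/(22.30 + 20.3) = 16.20 V.
With V_CC suppressed (replaced by a short), R_th = R1 ‖ R2 = (22.30 × 20.3)/(22.30 + 20.3) = 10.63 Ω.

V_th ≈ 16.2 V, R_th ≈ 10.6 Ω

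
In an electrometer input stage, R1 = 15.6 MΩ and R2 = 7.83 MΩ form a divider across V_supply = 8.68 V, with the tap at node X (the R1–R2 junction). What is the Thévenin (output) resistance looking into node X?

R_th ≈ 5.21 MΩ

Zeroing V_supply shorts the top of R1 to ground, so R_th = R1 ‖ R2 = 5.213 MΩ.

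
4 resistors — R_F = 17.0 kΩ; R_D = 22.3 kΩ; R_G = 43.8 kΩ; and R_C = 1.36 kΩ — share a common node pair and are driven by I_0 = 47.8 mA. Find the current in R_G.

I ≈ 1.27 mA

ΣG = 1/17.0 + 1/22.3 + 1/43.8 + 1/1.36 = 0.8618.
R_G takes the fraction G_k/ΣG = 0.02283/0.8618 = 0.02649, so I = 47.8 × 0.02649 = 1.266 mA.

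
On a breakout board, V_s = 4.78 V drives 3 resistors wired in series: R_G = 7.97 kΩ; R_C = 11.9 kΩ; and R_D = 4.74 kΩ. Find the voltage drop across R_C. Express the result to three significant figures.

V ≈ 2.31 V

ΣR = 7.97 + 11.9 + 4.74 = 24.61 kΩ.
By the voltage-divider rule, V = 4.78 × 11.90/24.61 = 2.311 V.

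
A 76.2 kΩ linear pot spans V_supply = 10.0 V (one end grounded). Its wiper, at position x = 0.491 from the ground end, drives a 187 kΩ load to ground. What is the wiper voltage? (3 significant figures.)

V_out ≈ 4.46 V

Split the track: R_lower = x·R_p = 37.41 kΩ, R_upper = (1−x)·R_p = 38.79 kΩ.
(x·R_p) ‖ R_L = 31.18 kΩ.
Then V_out = V_supply · 31.18/(38.79 + 31.18) = 4.456 V.
(Unloaded: V_out = x·V_supply = 4.91 V.)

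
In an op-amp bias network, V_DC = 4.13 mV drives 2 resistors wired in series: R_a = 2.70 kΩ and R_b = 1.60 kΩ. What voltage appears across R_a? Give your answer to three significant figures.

V ≈ 2.59 mV

Series total: ΣR = 2.70 + 1.60 = 4.300 kΩ.
By the voltage-divider rule, V = 4.13 × 2.700/4.300 = 2.593 mV.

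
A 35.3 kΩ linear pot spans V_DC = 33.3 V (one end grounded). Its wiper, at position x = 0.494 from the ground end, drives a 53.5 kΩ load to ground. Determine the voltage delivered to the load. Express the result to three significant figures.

Lower segment x·R_p = 17.44 kΩ; upper segment (1−x)·R_p = 17.86 kΩ.
(x·R_p) ‖ R_L = 13.15 kΩ.
Loaded-divider output: V_out = 33.3 × 0.4241 = 14.12 V.

V_out ≈ 14.1 V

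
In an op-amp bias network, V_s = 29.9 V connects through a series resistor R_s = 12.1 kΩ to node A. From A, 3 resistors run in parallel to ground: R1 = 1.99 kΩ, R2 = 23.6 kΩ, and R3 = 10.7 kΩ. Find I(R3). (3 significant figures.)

I ≈ 0.320 mA

Combine the parallel branches: R_p = (1/1.99 + 1/23.6 + 1/10.7)⁻¹ = 1.567 kΩ.
V_A by voltage divider: V_A = 29.9 × 1.567/(12.1 + 1.567) = 3.427 V.
Branch current I = V_A/R3 = 3.427/10.7 = 0.3203 mA.
(Equivalently: I_total = 2.188 mA, then current-divider fraction G_k/ΣG = 0.1464.)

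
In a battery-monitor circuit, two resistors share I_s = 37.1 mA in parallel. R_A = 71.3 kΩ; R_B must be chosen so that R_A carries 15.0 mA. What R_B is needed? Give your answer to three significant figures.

Two-branch current divider: I_A = I_s · R_B/(R_A + R_B).
With f = 0.4043, R_B = R_A · f/(1−f) = 71.3 × 0.6787 = 48.39 kΩ.

R_B ≈ 48.4 kΩ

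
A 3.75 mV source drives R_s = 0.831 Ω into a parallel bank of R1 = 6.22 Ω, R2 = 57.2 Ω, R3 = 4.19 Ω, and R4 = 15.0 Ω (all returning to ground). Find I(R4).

I ≈ 0.178 mA

Combine the parallel branches: R_p = (1/6.22 + 1/57.2 + 1/4.19 + 1/15.0)⁻¹ = 2.068 Ω.
V_A = 3.75 × 2.068/2.899 = 2.675 mV.
Branch current I = V_A/R4 = 2.675/15.0 = 0.1783 mA.
(Check via current divider: I_total = 1.294 mA; share G_k/ΣG = 0.1379 → same result.)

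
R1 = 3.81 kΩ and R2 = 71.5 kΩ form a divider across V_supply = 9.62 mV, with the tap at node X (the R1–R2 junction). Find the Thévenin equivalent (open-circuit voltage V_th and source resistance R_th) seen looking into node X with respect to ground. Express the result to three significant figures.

V_th is the unloaded tap voltage: V_supply · R2/(R1+R2) = 9.62 × 0.9494 = 9.133 mV.
Zeroing V_supply shorts the top of R1 to ground, so R_th = R1 ‖ R2 = 3.617 kΩ.

V_th ≈ 9.13 mV, R_th ≈ 3.62 kΩ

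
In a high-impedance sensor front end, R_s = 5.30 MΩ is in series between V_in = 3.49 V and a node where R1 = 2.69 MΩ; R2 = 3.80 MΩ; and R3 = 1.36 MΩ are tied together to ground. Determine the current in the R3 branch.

I ≈ 0.311 µA

Equivalent of the parallel group: R_p = 0.7298 MΩ.
V_A by voltage divider: V_A = 3.49 × 0.7298/(5.30 + 0.7298) = 0.4224 V.
Branch current I = V_A/R3 = 0.4224/1.36 = 0.3106 µA.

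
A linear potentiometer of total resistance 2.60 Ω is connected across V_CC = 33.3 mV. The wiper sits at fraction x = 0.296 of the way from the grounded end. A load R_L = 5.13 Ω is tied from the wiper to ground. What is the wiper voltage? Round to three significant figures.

V_out ≈ 8.92 mV

Lower segment x·R_p = 0.7696 Ω; upper segment (1−x)·R_p = 1.830 Ω.
(x·R_p) ‖ R_L = 0.6692 Ω.
Loaded-divider output: V_out = 33.3 × 0.2677 = 8.915 mV.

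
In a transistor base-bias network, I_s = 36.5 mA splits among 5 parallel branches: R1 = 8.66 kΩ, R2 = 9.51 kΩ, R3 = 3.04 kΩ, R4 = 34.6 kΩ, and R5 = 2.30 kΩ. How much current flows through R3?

I ≈ 11.8 mA

ΣG = 1/8.66 + 1/9.51 + 1/3.04 + 1/34.6 + 1/2.30 = 1.013.
By the current-divider rule, I = I_s · G_k/ΣG = 36.5 × 0.3246 = 11.85 mA.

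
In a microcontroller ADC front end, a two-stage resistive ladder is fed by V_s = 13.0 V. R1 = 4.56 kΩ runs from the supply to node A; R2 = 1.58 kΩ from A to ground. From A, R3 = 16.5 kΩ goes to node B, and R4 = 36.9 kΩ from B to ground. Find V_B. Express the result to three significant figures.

Looking into the second stage from A: R3 + R4 = 53.40 kΩ appears in parallel with R2.
Effective lower resistance at A: R2 ‖ 53.40 = 1.535 kΩ.
V_A = 13.0 × 1.535/(4.56 + 1.535) = 3.273 V.
Then the unloaded second divider: V_B = V_A × R4/(R3+R4) = 3.273 × 0.6910 = 2.262 V.

V_B ≈ 2.26 V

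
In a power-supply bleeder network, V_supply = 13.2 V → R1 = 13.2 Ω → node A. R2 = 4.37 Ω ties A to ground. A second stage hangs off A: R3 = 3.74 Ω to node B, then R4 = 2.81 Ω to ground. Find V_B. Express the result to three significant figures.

V_B ≈ 0.938 V

The second stage (R3 + R4 = 6.550 Ω) loads node A in parallel with R2.
Effective lower resistance at A: R2 ‖ 6.550 = 2.621 Ω.
First divider: V_A = V_supply · 2.621/(13.2 + 2.621) = 2.187 V.
Then the unloaded second divider: V_B = V_A × R4/(R3+R4) = 2.187 × 0.4290 = 0.9382 V.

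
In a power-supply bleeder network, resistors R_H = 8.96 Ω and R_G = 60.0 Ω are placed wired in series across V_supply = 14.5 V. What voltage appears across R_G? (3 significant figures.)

V ≈ 12.6 V

Series total: ΣR = 8.96 + 60.0 = 68.96 Ω.
Voltage divider: V = V_supply · (60.00 / 68.96) = 14.5 × 0.8701 = 12.62 V.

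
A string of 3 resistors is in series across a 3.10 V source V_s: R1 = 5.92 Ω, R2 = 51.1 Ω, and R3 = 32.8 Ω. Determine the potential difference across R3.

Series total: ΣR = 5.92 + 51.1 + 32.8 = 89.82 Ω.
Voltage divider: V = V_s · (32.80 / 89.82) = 3.10 × 0.3652 = 1.132 V.

V ≈ 1.13 V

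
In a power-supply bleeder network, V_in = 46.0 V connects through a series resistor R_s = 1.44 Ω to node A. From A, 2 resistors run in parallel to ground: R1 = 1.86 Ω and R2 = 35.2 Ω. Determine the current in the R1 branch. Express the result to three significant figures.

Parallel bank: R_p = 1/(1/1.86 + 1/35.2) = 1.767 Ω.
Node voltage V_A = V_in · R_p/(R_s + R_p) = 46.0 × 0.5509 = 25.34 V.
Branch current I = V_A/R1 = 25.34/1.86 = 13.63 A.
(Equivalently: I_total = 14.35 A, then current-divider fraction G_k/ΣG = 0.9498.)

I ≈ 13.6 A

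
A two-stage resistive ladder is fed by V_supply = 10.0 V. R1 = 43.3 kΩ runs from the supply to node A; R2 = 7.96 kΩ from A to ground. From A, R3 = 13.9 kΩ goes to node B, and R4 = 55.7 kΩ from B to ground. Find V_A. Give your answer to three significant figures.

Looking into the second stage from A: R3 + R4 = 69.60 kΩ appears in parallel with R2.
R2 ‖ (R3+R4) = 7.143 kΩ.
First divider: V_A = V_supply · 7.143/(43.3 + 7.143) = 1.416 V.

V_A ≈ 1.42 V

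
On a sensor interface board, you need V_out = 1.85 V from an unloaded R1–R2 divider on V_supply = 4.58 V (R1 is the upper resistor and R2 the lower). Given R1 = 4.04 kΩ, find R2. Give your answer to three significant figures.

V_out/V_supply = R2/(R1+R2) = 0.4039.
So R2 = R1 · V_out/(V_supply − V_out) = 4.04 × 1.85/(4.58 − 1.85) = 4.04 × 0.6777 = 2.738 kΩ.

R2 ≈ 2.74 kΩ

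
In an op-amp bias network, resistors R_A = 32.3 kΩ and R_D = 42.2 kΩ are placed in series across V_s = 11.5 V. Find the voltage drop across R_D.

V ≈ 6.51 V

Total series resistance ΣR = 32.3 + 42.2 = 74.50 kΩ.
By the voltage-divider rule, V = 11.5 × 42.20/74.50 = 6.514 V.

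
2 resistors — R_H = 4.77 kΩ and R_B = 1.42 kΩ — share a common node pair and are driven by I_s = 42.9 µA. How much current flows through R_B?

Two-branch current divider: I_k = I_s · R_other/(R_1 + R_2).
So I = 42.9 × 4.77/6.190 = 33.06 µA.

I ≈ 33.1 µA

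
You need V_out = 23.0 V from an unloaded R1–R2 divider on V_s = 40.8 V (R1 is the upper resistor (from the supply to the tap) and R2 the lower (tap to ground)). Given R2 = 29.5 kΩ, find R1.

R1 ≈ 22.8 kΩ

The divider ratio is R2/(R1+R2) = 23.0/40.8 = 0.5637.
R1 = R2·(1/k − 1) = 29.5 × 0.7739 = 22.83 kΩ.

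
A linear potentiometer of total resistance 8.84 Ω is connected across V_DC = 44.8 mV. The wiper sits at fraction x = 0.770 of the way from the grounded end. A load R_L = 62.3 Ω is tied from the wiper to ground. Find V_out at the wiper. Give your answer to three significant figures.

Lower segment x·R_p = 6.807 Ω; upper segment (1−x)·R_p = 2.033 Ω.
Lower segment in parallel with the load: 6.807 ‖ 62.3 = 6.136 Ω.
Then V_out = V_DC · 6.136/(2.033 + 6.136) = 33.65 mV.

V_out ≈ 33.7 mV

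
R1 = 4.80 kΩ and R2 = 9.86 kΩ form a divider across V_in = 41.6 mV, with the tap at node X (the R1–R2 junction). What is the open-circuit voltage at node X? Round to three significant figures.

V_th is the unloaded tap voltage: V_in · R2/(R1+R2) = 41.6 × 0.6726 = 27.98 mV.

V_th ≈ 28.0 mV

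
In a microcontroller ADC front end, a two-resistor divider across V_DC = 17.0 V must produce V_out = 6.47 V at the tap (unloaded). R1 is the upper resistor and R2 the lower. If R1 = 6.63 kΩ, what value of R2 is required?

R2 ≈ 4.07 kΩ

Required fraction k = V_out/V_DC = 0.3806.
R2 = R1 · 0.3806/(1 − 0.3806) = 4.074 kΩ.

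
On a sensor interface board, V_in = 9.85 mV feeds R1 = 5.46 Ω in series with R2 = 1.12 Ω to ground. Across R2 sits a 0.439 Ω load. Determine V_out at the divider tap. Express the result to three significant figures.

First combine the lower leg with the load: R2 ‖ R_L = 0.3154 Ω.
Voltage divider with the loaded lower leg: V_out = 9.85 × 0.3154/(5.46 + 0.3154) = 9.85 × 0.05461 = 0.5379 mV.

V_out ≈ 0.538 mV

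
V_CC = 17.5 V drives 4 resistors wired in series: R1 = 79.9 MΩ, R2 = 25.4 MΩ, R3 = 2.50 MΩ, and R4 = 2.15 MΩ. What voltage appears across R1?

V ≈ 12.7 V

Series total: ΣR = 79.9 + 25.4 + 2.50 + 2.15 = 110.0 MΩ.
V = V_CC · R/ΣR = 17.5 × 0.7267 = 12.72 V.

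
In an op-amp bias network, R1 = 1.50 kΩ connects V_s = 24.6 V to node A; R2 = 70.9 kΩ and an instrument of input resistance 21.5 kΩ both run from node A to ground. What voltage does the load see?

The load sits in parallel with R2, giving an effective lower resistance R2' = R2·R_L/(R2+R_L) = 16.50 kΩ.
Voltage divider with the loaded lower leg: V_out = 24.6 × 16.50/(1.50 + 16.50) = 24.6 × 0.9167 = 22.55 V.

V_out ≈ 22.5 V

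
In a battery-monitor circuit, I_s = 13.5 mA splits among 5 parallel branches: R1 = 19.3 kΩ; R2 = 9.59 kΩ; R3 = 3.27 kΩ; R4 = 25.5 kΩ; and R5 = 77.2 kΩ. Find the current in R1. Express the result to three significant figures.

ΣG = 1/19.3 + 1/9.59 + 1/3.27 + 1/25.5 + 1/77.2 = 0.5141.
By the current-divider rule, I = I_s · G_k/ΣG = 13.5 × 0.1008 = 1.361 mA.

I ≈ 1.36 mA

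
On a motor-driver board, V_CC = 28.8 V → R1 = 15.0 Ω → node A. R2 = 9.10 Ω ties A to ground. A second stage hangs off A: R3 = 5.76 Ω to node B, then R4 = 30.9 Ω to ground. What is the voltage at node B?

The second stage (R3 + R4 = 36.66 Ω) loads node A in parallel with R2.
R2 ‖ (R3+R4) = 7.290 Ω.
So V_A = 28.8 × 0.3271 = 9.419 V.
Then the unloaded second divider: V_B = V_A × R4/(R3+R4) = 9.419 × 0.8429 = 7.939 V.

V_B ≈ 7.94 V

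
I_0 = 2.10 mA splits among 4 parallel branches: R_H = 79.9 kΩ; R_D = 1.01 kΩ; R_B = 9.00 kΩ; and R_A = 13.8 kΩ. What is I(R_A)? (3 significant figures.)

I ≈ 0.128 mA

ΣG = 1/79.9 + 1/1.01 + 1/9.00 + 1/13.8 = 1.186.
Current divider: I(R_A) = I_0 · G_k/ΣG = 2.10 × (0.07246/1.186) = 2.10 × 0.06109 = 0.1283 mA.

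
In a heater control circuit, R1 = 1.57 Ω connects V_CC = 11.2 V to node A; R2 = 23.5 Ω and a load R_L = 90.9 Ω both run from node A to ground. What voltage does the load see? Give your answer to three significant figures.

V_out ≈ 10.3 V

First combine the lower leg with the load: R2 ‖ R_L = 18.67 Ω.
Then V_out = V_CC · R2'/(R1 + R2') = 11.2 × 18.67/20.24 = 10.33 V.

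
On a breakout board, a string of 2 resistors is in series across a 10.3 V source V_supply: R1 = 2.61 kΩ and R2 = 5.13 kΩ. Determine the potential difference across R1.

V ≈ 3.47 V

ΣR = 2.61 + 5.13 = 7.740 kΩ.
V = V_supply · R/ΣR = 10.3 × 0.3372 = 3.473 V.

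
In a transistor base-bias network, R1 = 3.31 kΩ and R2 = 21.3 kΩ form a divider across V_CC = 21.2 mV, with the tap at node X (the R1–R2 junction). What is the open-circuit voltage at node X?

V_th ≈ 18.3 mV

V_th is the unloaded tap voltage: V_CC · R2/(R1+R2) = 21.2 × 0.8655 = 18.35 mV.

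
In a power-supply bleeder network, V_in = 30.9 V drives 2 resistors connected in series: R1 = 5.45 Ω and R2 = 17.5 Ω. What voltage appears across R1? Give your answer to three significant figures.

V ≈ 7.34 V

ΣR = 5.45 + 17.5 = 22.95 Ω.
By the voltage-divider rule, V = 30.9 × 5.450/22.95 = 7.338 V.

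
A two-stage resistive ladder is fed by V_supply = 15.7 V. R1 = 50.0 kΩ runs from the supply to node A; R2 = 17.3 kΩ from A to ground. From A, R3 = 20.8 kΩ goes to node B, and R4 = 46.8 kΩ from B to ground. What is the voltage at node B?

The second stage (R3 + R4 = 67.60 kΩ) loads node A in parallel with R2.
Effective lower resistance at A: R2 ‖ 67.60 = 13.77 kΩ.
V_A = 15.7 × 13.77/(50.0 + 13.77) = 3.391 V.
Then the unloaded second divider: V_B = V_A × R4/(R3+R4) = 3.391 × 0.6923 = 2.348 V.

V_B ≈ 2.35 V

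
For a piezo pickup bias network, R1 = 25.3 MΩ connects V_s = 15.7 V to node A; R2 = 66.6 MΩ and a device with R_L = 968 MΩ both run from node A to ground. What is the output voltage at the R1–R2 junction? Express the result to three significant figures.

First combine the lower leg with the load: R2 ‖ R_L = 62.31 MΩ.
Voltage divider with the loaded lower leg: V_out = 15.7 × 62.31/(25.3 + 62.31) = 15.7 × 0.7112 = 11.17 V.

V_out ≈ 11.2 V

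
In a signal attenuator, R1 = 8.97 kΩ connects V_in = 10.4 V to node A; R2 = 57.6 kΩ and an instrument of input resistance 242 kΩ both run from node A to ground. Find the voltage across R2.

V_out ≈ 8.72 V

The load sits in parallel with R2, giving an effective lower resistance R2' = R2·R_L/(R2+R_L) = 46.53 kΩ.
Voltage divider with the loaded lower leg: V_out = 10.4 × 46.53/(8.97 + 46.53) = 10.4 × 0.8384 = 8.719 V.
(Unloaded it would be 9.00 V; the load pulls it down.)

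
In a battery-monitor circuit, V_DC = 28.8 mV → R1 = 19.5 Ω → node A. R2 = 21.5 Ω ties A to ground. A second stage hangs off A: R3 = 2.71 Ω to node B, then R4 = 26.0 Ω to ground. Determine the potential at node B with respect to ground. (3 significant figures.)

Looking into the second stage from A: R3 + R4 = 28.71 Ω appears in parallel with R2.
Effective lower resistance at A: R2 ‖ 28.71 = 12.29 Ω.
So V_A = 28.8 × 0.3867 = 11.14 mV.
Stage 2 is unloaded, so V_B = V_A · R4/(R3+R4) = 11.14 × 26.0/28.71 = 10.08 mV.

V_B ≈ 10.1 mV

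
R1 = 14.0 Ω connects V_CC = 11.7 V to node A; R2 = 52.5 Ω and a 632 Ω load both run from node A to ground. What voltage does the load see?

V_out ≈ 9.08 V

R2 ‖ R_L = (52.5 × 632)/(52.5 + 632) = 48.47 Ω.
Then V_out = V_CC · R2'/(R1 + R2') = 11.7 × 48.47/62.47 = 9.078 V.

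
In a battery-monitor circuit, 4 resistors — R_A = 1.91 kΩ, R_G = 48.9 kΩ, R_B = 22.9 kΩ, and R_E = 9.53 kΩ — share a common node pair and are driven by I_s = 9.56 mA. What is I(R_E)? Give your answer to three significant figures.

ΣG = 1/1.91 + 1/48.9 + 1/22.9 + 1/9.53 = 0.6926.
R_E takes the fraction G_k/ΣG = 0.1049/0.6926 = 0.1515, so I = 9.56 × 0.1515 = 1.448 mA.

I ≈ 1.45 mA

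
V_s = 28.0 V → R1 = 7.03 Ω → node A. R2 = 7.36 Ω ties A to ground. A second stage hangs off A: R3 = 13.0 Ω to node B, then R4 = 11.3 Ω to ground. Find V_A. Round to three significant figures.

Looking into the second stage from A: R3 + R4 = 24.30 Ω appears in parallel with R2.
Effective lower resistance at A: R2 ‖ 24.30 = 5.649 Ω.
First divider: V_A = V_s · 5.649/(7.03 + 5.649) = 12.48 V.

V_A ≈ 12.5 V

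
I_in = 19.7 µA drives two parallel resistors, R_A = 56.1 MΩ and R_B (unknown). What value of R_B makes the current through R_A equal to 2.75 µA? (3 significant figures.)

Two-branch current divider: I_A = I_in · R_B/(R_A + R_B).
2.75/19.7 = R_B/(R_A + R_B) → R_B = R_A · (0.1396)/(1 − 0.1396) = 56.1 × 0.1622 = 9.102 MΩ.

R_B ≈ 9.10 MΩ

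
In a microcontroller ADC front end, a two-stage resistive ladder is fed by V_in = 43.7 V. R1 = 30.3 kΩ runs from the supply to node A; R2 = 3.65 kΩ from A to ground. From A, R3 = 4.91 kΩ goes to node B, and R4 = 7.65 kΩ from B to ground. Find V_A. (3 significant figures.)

V_A ≈ 3.73 V

Looking into the second stage from A: R3 + R4 = 12.56 kΩ appears in parallel with R2.
R2 ‖ (R3+R4) = 2.828 kΩ.
V_A = 43.7 × 2.828/(30.3 + 2.828) = 3.731 V.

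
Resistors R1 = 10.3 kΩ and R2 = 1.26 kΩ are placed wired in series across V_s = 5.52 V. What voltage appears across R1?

ΣR = 10.3 + 1.26 = 11.56 kΩ.
V = V_s · R/ΣR = 5.52 × 0.8910 = 4.918 V.

V ≈ 4.92 V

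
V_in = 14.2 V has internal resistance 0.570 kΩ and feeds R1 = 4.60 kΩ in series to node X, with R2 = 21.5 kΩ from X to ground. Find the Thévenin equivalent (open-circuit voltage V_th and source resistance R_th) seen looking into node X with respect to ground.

V_th ≈ 11.4 V, R_th ≈ 4.17 kΩ

R1' = 0.570 + 4.60 = 5.170 kΩ (source resistance + R1).
Open-circuit (no load on X): V_th = V_in · R2/(R1' + R2) = 14.2 × 21.5/(5.170 + 21.5) = 11.45 V.
Looking into X with the source shorted: R_th = R1'·R2/(R1'+R2) = 5.170 × 21.5/26.67 = 4.168 kΩ.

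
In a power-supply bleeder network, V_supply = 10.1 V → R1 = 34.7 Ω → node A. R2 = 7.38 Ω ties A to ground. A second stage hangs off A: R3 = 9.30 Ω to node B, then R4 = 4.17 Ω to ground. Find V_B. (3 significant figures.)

The second stage (R3 + R4 = 13.47 Ω) loads node A in parallel with R2.
Effective lower resistance at A: R2 ‖ 13.47 = 4.768 Ω.
So V_A = 10.1 × 0.1208 = 1.220 V.
V_B = V_A × 0.3096 = 0.3777 V.

V_B ≈ 0.378 V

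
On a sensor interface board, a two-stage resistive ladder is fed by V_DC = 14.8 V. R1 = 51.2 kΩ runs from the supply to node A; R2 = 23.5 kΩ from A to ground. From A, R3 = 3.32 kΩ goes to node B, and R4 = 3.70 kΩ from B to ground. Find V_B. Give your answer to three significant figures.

V_B ≈ 0.745 V

Looking into the second stage from A: R3 + R4 = 7.020 kΩ appears in parallel with R2.
R2 ‖ (R3+R4) = 5.405 kΩ.
V_A = 14.8 × 5.405/(51.2 + 5.405) = 1.413 V.
V_B = V_A × 0.5271 = 0.7449 V.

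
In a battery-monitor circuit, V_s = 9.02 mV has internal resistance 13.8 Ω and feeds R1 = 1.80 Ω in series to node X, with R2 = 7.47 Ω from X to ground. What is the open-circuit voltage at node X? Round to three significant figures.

R1' = 13.8 + 1.80 = 15.60 Ω (source resistance + R1).
V_th is the unloaded tap voltage: V_s · R2/(R1'+R2) = 9.02 × 0.3238 = 2.921 mV.

V_th ≈ 2.92 mV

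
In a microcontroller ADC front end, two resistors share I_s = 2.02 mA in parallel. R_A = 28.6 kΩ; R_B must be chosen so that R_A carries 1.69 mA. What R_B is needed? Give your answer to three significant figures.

In a two-way split, I_A/I_s = R_B/(R_A + R_B).
1.69/2.02 = R_B/(R_A + R_B) → R_B = R_A · (0.8366)/(1 − 0.8366) = 28.6 × 5.121 = 146.5 kΩ.

R_B ≈ 146 kΩ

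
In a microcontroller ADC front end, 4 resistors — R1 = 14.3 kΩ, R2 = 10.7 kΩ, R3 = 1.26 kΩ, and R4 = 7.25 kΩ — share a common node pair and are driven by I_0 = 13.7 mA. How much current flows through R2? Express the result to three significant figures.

Conductances: ΣG = 1/14.3 + 1/10.7 + 1/1.26 + 1/7.25 = 1.095 (1/kΩ).
By the current-divider rule, I = I_0 · G_k/ΣG = 13.7 × 0.08535 = 1.169 mA.

I ≈ 1.17 mA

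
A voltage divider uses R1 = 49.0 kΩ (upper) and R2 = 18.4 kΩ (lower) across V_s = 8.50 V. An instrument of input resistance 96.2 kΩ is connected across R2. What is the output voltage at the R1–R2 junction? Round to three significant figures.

V_out ≈ 2.04 V

R2 ‖ R_L = (18.4 × 96.2)/(18.4 + 96.2) = 15.45 kΩ.
Now apply the divider: V_out = 8.50 × 0.2397 = 2.037 V.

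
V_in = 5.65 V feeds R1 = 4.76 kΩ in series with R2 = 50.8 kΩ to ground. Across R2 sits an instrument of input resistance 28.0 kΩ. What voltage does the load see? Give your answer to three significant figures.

First combine the lower leg with the load: R2 ‖ R_L = 18.05 kΩ.
Now apply the divider: V_out = 5.65 × 0.7913 = 4.471 V.

V_out ≈ 4.47 V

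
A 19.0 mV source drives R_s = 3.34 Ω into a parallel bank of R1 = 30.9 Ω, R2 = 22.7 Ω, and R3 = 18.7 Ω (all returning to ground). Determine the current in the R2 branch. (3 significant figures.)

Equivalent of the parallel group: R_p = 7.699 Ω.
V_A by voltage divider: V_A = 19.0 × 7.699/(3.34 + 7.699) = 13.25 mV.
Branch current I = V_A/R2 = 13.25/22.7 = 0.5838 mA.
(Check via current divider: I_total = 1.721 mA; share G_k/ΣG = 0.3392 → same result.)

I ≈ 0.584 mA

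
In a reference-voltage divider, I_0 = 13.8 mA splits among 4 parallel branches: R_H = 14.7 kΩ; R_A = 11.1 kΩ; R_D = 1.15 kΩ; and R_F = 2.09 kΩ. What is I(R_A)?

Total conductance ΣG = 1/14.7 + 1/11.1 + 1/1.15 + 1/2.09 = 1.506 (units of 1/kΩ).
Current divider: I(R_A) = I_0 · G_k/ΣG = 13.8 × (0.09009/1.506) = 13.8 × 0.05981 = 0.8254 mA.

I ≈ 0.825 mA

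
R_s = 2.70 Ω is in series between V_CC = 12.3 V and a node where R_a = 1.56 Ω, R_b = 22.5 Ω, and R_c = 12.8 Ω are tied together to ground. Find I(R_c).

Equivalent of the parallel group: R_p = 1.310 Ω.
V_A = 12.3 × 1.310/4.010 = 4.017 V.
Branch current I = V_A/R_c = 4.017/12.8 = 0.3139 A.
(Equivalently: I_total = 3.068 A, then current-divider fraction G_k/ΣG = 0.1023.)

I ≈ 0.314 A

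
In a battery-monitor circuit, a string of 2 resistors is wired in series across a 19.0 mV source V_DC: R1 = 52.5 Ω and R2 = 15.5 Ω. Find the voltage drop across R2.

Total series resistance ΣR = 52.5 + 15.5 = 68.00 Ω.
Voltage divider: V = V_DC · (15.50 / 68.00) = 19.0 × 0.2279 = 4.331 mV.

V ≈ 4.33 mV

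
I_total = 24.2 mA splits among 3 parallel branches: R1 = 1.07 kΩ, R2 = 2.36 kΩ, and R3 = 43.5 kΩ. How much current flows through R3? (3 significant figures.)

Conductances: ΣG = 1/1.07 + 1/2.36 + 1/43.5 = 1.381 (1/kΩ).
R3 takes the fraction G_k/ΣG = 0.02299/1.381 = 0.01664, so I = 24.2 × 0.01664 = 0.4028 mA.

I ≈ 0.403 mA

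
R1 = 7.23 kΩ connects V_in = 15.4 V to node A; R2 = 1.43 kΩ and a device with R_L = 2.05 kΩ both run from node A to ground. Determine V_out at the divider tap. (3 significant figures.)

The load sits in parallel with R2, giving an effective lower resistance R2' = R2·R_L/(R2+R_L) = 0.8424 kΩ.
Voltage divider with the loaded lower leg: V_out = 15.4 × 0.8424/(7.23 + 0.8424) = 15.4 × 0.1044 = 1.607 V.

V_out ≈ 1.61 V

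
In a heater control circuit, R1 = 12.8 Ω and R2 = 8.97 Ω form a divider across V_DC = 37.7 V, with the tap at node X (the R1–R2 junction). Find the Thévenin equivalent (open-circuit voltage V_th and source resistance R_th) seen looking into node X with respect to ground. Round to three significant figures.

Open-circuit (no load on X): V_th = V_DC · R2/(R1 + R2) = 37.7 × 8.97/(12.80 + 8.97) = 15.53 V.
Zeroing V_DC shorts the top of R1 to ground, so R_th = R1 ‖ R2 = 5.274 Ω.

V_th ≈ 15.5 V, R_th ≈ 5.27 Ω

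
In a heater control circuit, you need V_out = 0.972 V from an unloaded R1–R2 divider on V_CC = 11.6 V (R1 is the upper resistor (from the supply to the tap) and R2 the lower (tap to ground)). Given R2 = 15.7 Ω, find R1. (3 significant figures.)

The divider ratio is R2/(R1+R2) = 0.972/11.6 = 0.08379.
Rearranging, R1 = R2·(1−k)/k = 15.7 × 10.93 = 171.7 Ω.

R1 ≈ 172 Ω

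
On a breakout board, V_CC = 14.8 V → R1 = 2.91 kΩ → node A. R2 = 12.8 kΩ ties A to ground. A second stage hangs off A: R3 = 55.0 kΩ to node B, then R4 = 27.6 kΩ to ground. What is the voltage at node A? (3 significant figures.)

Looking into the second stage from A: R3 + R4 = 82.60 kΩ appears in parallel with R2.
R2 ‖ (R3+R4) = 11.08 kΩ.
So V_A = 14.8 × 0.7920 = 11.72 V.

V_A ≈ 11.7 V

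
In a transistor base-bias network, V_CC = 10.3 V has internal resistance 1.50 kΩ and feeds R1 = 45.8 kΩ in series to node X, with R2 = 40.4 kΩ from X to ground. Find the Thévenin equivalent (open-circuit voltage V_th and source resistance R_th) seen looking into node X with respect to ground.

V_th ≈ 4.74 V, R_th ≈ 21.8 kΩ

R1' = 1.50 + 45.8 = 47.30 kΩ (source resistance + R1).
V_th is the unloaded tap voltage: V_CC · R2/(R1'+R2) = 10.3 × 0.4607 = 4.745 V.
Looking into X with the source shorted: R_th = R1'·R2/(R1'+R2) = 47.30 × 40.4/87.70 = 21.79 kΩ.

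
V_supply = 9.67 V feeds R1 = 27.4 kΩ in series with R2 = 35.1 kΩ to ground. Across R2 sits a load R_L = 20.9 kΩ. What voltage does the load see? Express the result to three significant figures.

The load sits in parallel with R2, giving an effective lower resistance R2' = R2·R_L/(R2+R_L) = 13.10 kΩ.
Now apply the divider: V_out = 9.67 × 0.3235 = 3.128 V.
(Unloaded it would be 5.43 V; the load pulls it down.)

V_out ≈ 3.13 V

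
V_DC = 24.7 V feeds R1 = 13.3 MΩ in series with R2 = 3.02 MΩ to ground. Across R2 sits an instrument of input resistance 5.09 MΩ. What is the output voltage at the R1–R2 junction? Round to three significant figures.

V_out ≈ 3.08 V

The load sits in parallel with R2, giving an effective lower resistance R2' = R2·R_L/(R2+R_L) = 1.895 MΩ.
Now apply the divider: V_out = 24.7 × 0.1247 = 3.081 V.
(Unloaded it would be 4.57 V; the load pulls it down.)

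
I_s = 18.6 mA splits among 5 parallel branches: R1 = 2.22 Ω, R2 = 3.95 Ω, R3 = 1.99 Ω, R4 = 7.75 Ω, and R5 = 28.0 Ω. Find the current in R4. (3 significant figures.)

ΣG = 1/2.22 + 1/3.95 + 1/1.99 + 1/7.75 + 1/28.0 = 1.371.
By the current-divider rule, I = I_s · G_k/ΣG = 18.6 × 0.09412 = 1.751 mA.

I ≈ 1.75 mA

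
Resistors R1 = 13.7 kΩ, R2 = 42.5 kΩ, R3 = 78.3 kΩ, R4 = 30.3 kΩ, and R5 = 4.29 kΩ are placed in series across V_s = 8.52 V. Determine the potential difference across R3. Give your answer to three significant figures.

V ≈ 3.95 V

Series total: ΣR = 13.7 + 42.5 + 78.3 + 30.3 + 4.29 = 169.1 kΩ.
By the voltage-divider rule, V = 8.52 × 78.30/169.1 = 3.945 V.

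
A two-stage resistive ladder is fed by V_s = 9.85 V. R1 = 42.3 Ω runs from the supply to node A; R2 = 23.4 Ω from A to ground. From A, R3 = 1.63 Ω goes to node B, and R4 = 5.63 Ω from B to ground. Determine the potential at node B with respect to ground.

V_B ≈ 0.885 V

Node A sees R2 in parallel with the series input of stage 2, R3 + R4 = 7.260 Ω.
R2 ‖ (R3+R4) = 5.541 Ω.
First divider: V_A = V_s · 5.541/(42.3 + 5.541) = 1.141 V.
V_B = V_A × 0.7755 = 0.8847 V.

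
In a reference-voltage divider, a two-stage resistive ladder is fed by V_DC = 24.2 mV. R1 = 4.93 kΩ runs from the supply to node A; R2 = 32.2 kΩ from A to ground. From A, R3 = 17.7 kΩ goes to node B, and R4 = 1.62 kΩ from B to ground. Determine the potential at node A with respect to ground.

V_A ≈ 17.2 mV

The second stage (R3 + R4 = 19.32 kΩ) loads node A in parallel with R2.
R2 ‖ (R3+R4) = 12.07 kΩ.
V_A = 24.2 × 12.07/(4.93 + 12.07) = 17.18 mV.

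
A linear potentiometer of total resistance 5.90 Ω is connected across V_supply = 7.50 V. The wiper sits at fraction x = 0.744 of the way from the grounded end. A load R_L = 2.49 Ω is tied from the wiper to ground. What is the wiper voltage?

Lower segment x·R_p = 4.390 Ω; upper segment (1−x)·R_p = 1.510 Ω.
(x·R_p) ‖ R_L = 1.589 Ω.
Loaded-divider output: V_out = 7.50 × 0.5126 = 3.845 V.

V_out ≈ 3.84 V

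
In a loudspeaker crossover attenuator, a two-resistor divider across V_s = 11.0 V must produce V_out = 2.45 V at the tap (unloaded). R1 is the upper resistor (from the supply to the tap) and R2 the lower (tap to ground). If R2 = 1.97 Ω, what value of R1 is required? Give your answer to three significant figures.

R1 ≈ 6.87 Ω

Required fraction k = V_out/V_s = 0.2227.
So R1 = R2 · (V_s/V_out − 1) = 1.97 × (11.0/2.45 − 1) = 1.97 × 3.490 = 6.875 Ω.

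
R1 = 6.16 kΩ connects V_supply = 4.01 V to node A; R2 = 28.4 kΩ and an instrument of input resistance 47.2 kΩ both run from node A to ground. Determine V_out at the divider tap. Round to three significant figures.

R2 ‖ R_L = (28.4 × 47.2)/(28.4 + 47.2) = 17.73 kΩ.
Then V_out = V_supply · R2'/(R1 + R2') = 4.01 × 17.73/23.89 = 2.976 V.
(Unloaded it would be 3.30 V; the load pulls it down.)

V_out ≈ 2.98 V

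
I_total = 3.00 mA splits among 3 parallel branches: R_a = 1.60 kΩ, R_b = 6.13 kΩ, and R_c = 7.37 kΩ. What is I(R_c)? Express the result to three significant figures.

Conductances: ΣG = 1/1.60 + 1/6.13 + 1/7.37 = 0.9238 (1/kΩ).
Current divider: I(R_c) = I_total · G_k/ΣG = 3.00 × (0.1357/0.9238) = 3.00 × 0.1469 = 0.4406 mA.

I ≈ 0.441 mA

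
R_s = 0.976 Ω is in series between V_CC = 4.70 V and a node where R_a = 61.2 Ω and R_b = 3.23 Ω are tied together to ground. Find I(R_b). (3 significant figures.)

Equivalent of the parallel group: R_p = 3.068 Ω.
V_A by voltage divider: V_A = 4.70 × 3.068/(0.976 + 3.068) = 3.566 V.
I(R_b) = V_A / R_b = 3.566/3.23 = 1.104 A.

I ≈ 1.10 A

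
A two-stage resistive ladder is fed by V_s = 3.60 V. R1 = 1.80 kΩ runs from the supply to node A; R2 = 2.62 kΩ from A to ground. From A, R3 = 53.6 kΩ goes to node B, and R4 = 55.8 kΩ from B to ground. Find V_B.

Node A sees R2 in parallel with the series input of stage 2, R3 + R4 = 109.4 kΩ.
R2 ‖ (R3+R4) = 2.559 kΩ.
First divider: V_A = V_s · 2.559/(1.80 + 2.559) = 2.113 V.
Then the unloaded second divider: V_B = V_A × R4/(R3+R4) = 2.113 × 0.5101 = 1.078 V.

V_B ≈ 1.08 V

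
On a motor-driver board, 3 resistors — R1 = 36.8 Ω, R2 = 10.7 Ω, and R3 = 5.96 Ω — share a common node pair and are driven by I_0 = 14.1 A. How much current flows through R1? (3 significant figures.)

I ≈ 1.33 A

Conductances: ΣG = 1/36.8 + 1/10.7 + 1/5.96 = 0.2884 (1/Ω).
R1 takes the fraction G_k/ΣG = 0.02717/0.2884 = 0.09422, so I = 14.1 × 0.09422 = 1.328 A.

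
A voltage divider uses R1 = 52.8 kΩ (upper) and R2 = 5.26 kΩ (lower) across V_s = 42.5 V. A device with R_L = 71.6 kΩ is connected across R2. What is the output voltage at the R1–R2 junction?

V_out ≈ 3.61 V

The load sits in parallel with R2, giving an effective lower resistance R2' = R2·R_L/(R2+R_L) = 4.900 kΩ.
Then V_out = V_s · R2'/(R1 + R2') = 42.5 × 4.900/57.70 = 3.609 V.
(Unloaded it would be 3.85 V; the load pulls it down.)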